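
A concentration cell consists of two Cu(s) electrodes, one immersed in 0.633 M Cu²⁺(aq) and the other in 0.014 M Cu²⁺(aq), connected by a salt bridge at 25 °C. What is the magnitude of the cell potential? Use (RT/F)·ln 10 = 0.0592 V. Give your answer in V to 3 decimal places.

0.049 V

For a concentration cell E°cell = 0, since both electrodes use the same couple.
The compartment with the higher Cu²⁺(aq) concentration (0.633 M) acts as the cathode; ions are reduced there and produced at the dilute (0.014 M) anode.
With n = 2, Ecell = −(0.0592/2)·log([dilute]/[conc]) = −(0.0592/2)·log(0.014/0.633) = +0.049 V.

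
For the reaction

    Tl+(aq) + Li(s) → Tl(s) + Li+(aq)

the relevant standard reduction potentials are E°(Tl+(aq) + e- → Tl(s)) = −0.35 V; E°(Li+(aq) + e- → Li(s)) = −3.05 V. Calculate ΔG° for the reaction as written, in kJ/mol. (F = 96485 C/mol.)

−261 kJ/mol

In the reaction as written Tl+(aq) is reduced, so the Tl⁺/Tl couple is the cathode and Li⁺/Li is the anode.
E°cell = −0.35 − (−3.05) = +2.70 V; balancing electrons gives n = 1.
ΔG° = −nFE°cell = −(1)(96485)(+2.70) J/mol = −261 kJ/mol.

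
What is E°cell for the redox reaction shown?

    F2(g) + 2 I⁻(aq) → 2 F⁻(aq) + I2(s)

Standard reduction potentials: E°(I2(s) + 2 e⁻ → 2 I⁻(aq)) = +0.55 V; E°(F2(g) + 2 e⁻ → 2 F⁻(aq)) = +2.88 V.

+2.33 V

F2(g) gains electrons, so the F₂/F⁻ couple is the cathode; the I₂/I⁻ couple is the anode.
E°cell = E°(cathode) − E°(anode) = +2.88 − (+0.55) = +2.33 V.
The positive value indicates the reaction is spontaneous as written.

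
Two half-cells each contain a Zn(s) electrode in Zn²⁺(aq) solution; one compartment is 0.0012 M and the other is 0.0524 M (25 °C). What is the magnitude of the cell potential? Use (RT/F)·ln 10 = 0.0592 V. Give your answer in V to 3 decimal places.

0.049 V

For a concentration cell E°cell = 0, since both electrodes use the same couple.
The compartment with the higher Zn²⁺(aq) concentration (0.0524 M) acts as the cathode; ions are reduced there and produced at the dilute (0.0012 M) anode.
With n = 2, Ecell = −(0.0592/2)·log([dilute]/[conc]) = −(0.0592/2)·log(0.0012/0.0524) = +0.049 V.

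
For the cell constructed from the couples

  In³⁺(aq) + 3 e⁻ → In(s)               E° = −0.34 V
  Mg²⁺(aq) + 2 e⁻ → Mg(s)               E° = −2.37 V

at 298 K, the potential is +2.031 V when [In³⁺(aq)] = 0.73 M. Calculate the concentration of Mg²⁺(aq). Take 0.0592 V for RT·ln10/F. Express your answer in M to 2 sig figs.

With In³⁺/In at the cathode and Mg²⁺/Mg at the anode, E°cell = −0.34 − (−2.37) = +2.03 V (n = 6).
Since E = E° − (0.0592/n)·log Q, log Q = n(E° − E)/0.0592 = −0.101.
For 2 In³⁺(aq) + 3 Mg(s) → 2 In(s) + 3 Mg²⁺(aq), the reaction quotient is Q = [Mg²⁺(aq)]^3 / [In³⁺(aq)]^2.
Substituting the known concentrations and solving, log [Mg²⁺(aq)] = −0.125 and [Mg²⁺(aq)] = 0.75 M.

0.75 M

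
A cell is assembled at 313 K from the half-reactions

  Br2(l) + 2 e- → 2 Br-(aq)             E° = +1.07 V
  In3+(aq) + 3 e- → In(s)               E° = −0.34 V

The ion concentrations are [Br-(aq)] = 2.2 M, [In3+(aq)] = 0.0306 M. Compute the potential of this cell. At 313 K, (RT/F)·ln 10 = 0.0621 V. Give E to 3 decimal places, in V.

+1.420 V

Since E°(Br₂/Br⁻) > E°(In³⁺/In), Br₂/Br⁻ serves as the cathode.
E°cell = E°cat − E°an = +1.07 − (−0.34) = +1.41 V; n = 6.
The balanced reaction is 3 Br2(l) + 2 In(s) → 6 Br-(aq) + 2 In3+(aq), so Q = [Br-(aq)]^6·[In3+(aq)]^2 = 0.106 and log Q = −0.974.
Applying E = E° − (RT ln10/nF)·log Q gives +1.41 − (0.0621/6)(−0.974) = +1.420 V.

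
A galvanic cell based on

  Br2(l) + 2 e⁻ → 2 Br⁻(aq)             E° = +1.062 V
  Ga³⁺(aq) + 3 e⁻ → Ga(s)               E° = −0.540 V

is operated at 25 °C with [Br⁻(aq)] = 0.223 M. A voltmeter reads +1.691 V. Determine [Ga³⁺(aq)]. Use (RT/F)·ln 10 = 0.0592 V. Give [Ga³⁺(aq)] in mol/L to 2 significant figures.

0.0028 M

With Br₂/Br⁻ at the cathode and Ga³⁺/Ga at the anode, E°cell = +1.062 − (−0.540) = +1.602 V (n = 6).
From the Nernst equation, log Q = n(E° − E)/0.0592 = 6·(+1.602 − (+1.691))/0.0592 = −9.020.
The balanced reaction is 3 Br2(l) + 2 Ga(s) → 6 Br⁻(aq) + 2 Ga³⁺(aq), so Q = [Br⁻(aq)]^6·[Ga³⁺(aq)]^2.
Solving for the unknown gives log [Ga³⁺(aq)] = −2.555, so [Ga³⁺(aq)] ≈ 0.0028 M.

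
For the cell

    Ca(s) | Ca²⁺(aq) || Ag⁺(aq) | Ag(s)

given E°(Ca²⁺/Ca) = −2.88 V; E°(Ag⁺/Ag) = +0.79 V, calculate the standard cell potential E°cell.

By convention the left-hand electrode in cell notation is the anode (oxidation) and the right-hand electrode is the cathode (reduction).
E°cell = E°(right) − E°(left) = +0.79 − (−2.88) = +3.67 V.

+3.67 V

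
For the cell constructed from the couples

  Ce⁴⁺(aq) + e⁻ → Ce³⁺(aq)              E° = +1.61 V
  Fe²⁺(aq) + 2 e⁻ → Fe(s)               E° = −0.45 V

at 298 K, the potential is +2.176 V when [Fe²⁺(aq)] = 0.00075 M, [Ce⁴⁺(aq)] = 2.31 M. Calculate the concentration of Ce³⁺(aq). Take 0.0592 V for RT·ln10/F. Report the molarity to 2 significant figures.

0.93 M

The Ce⁴⁺/Ce³⁺ couple has the larger reduction potential, so it is the cathode: E°cell = +1.61 − (−0.45) = +2.06 V and n = 2.
Rearranging E = E° − (0.0592/n)·log Q gives log Q = 2(+2.06 − (+2.176))/0.0592 = −3.919.
The balanced reaction is 2 Ce⁴⁺(aq) + Fe(s) → 2 Ce³⁺(aq) + Fe²⁺(aq), so Q = ([Ce³⁺(aq)]^2·[Fe²⁺(aq)]) / [Ce⁴⁺(aq)]^2.
Solving for the unknown gives log [Ce³⁺(aq)] = −0.033, so [Ce³⁺(aq)] ≈ 0.93 M.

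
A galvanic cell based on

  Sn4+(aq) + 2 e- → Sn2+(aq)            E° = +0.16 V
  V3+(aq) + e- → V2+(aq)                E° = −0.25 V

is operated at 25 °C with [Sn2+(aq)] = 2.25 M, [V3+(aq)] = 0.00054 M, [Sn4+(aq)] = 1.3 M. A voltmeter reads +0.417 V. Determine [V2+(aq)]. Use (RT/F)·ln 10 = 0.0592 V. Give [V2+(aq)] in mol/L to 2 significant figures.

0.00093 M

With Sn⁴⁺/Sn²⁺ at the cathode and V³⁺/V²⁺ at the anode, E°cell = +0.16 − (−0.25) = +0.41 V (n = 2).
From the Nernst equation, log Q = n(E° − E)/0.0592 = 2·(+0.41 − (+0.417))/0.0592 = −0.236.
Balancing electrons gives Sn4+(aq) + 2 V2+(aq) → Sn2+(aq) + 2 V3+(aq); thus Q = ([Sn2+(aq)]·[V3+(aq)]^2) / ([Sn4+(aq)]·[V2+(aq)]^2).
Substituting the known concentrations and solving, log [V2+(aq)] = −3.030 and [V2+(aq)] = 0.00093 M.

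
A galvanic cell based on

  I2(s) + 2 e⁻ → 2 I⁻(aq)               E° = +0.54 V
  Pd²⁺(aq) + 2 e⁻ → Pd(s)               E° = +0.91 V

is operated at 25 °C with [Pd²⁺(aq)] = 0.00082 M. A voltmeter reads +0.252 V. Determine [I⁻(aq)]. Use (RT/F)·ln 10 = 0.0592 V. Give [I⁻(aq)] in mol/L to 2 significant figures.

The Pd²⁺/Pd couple has the larger reduction potential, so it is the cathode: E°cell = +0.91 − (+0.54) = +0.37 V and n = 2.
Rearranging E = E° − (0.0592/n)·log Q gives log Q = 2(+0.37 − (+0.252))/0.0592 = 3.986.
Balancing electrons gives Pd²⁺(aq) + 2 I⁻(aq) → Pd(s) + I2(s); thus Q = 1 / ([Pd²⁺(aq)]·[I⁻(aq)]^2).
Isolating [I⁻(aq)] in Q = 10^{3.986} yields log [I⁻(aq)] = −0.450, i.e. 0.35 M.

0.35 M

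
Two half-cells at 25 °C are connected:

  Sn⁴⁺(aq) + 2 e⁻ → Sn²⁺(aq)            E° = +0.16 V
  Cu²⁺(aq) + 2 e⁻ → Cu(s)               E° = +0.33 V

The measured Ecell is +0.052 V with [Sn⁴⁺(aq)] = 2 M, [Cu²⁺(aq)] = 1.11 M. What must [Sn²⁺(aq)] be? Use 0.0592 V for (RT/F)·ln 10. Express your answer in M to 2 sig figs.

0.00019 M

Cu²⁺/Cu is the cathode (higher E°); E°cell = +0.33 − (+0.16) = +0.17 V with n = 2.
Since E = E° − (0.0592/n)·log Q, log Q = n(E° − E)/0.0592 = 3.986.
The balanced reaction is Cu²⁺(aq) + Sn²⁺(aq) → Cu(s) + Sn⁴⁺(aq), so Q = [Sn⁴⁺(aq)] / ([Cu²⁺(aq)]·[Sn²⁺(aq)]).
Substituting the known concentrations and solving, log [Sn²⁺(aq)] = −3.730 and [Sn²⁺(aq)] = 0.00019 M.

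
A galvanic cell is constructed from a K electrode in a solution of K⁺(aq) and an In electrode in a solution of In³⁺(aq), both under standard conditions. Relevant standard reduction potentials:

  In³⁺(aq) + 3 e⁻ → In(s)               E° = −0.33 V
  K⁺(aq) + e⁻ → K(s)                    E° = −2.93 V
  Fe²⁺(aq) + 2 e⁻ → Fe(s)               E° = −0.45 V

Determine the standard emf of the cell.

Of the two couples in this cell, the one with the more positive reduction potential is reduced at the cathode: here that is In³⁺/In (−0.33 V); K⁺/K (−2.93 V) is the anode.
E°cell = E°(cathode) − E°(anode) = −0.33 − (−2.93) = +2.60 V.

+2.60 V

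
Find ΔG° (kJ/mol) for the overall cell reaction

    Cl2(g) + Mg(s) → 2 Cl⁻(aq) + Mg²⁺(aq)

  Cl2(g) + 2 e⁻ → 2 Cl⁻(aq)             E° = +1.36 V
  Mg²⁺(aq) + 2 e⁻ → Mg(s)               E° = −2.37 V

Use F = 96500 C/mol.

In the reaction as written Cl2(g) is reduced, so the Cl₂/Cl⁻ couple is the cathode and Mg²⁺/Mg is the anode.
E°cell = +1.36 − (−2.37) = +3.73 V; balancing electrons gives n = 2.
ΔG° = −nFE°cell = −(2)(96500)(+3.73) J/mol = −720 kJ/mol.

−720 kJ/mol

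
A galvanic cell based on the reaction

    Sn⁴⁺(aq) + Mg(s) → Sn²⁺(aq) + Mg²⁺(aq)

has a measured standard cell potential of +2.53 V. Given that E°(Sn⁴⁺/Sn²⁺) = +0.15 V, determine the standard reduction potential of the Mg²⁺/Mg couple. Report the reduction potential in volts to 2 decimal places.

In the reaction as written the Sn⁴⁺/Sn²⁺ couple is reduced (cathode) and Mg²⁺/Mg is oxidized (anode), so E°cell = E°(Sn⁴⁺/Sn²⁺) − E°(Mg²⁺/Mg).
E°(Mg²⁺/Mg) = E°(cathode) − E°cell = +0.15 − (+2.53) = −2.38 V.

−2.38 V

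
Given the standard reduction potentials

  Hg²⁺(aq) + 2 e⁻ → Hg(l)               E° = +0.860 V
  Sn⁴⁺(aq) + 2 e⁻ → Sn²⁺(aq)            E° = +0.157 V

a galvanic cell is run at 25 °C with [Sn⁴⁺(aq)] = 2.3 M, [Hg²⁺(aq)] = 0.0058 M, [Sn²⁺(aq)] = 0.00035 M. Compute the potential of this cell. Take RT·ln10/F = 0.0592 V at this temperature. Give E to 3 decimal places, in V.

+0.524 V

Since E°(Hg²⁺/Hg) > E°(Sn⁴⁺/Sn²⁺), Hg²⁺/Hg serves as the cathode.
E°cell = E°cat − E°an = +0.860 − (+0.157) = +0.703 V; n = 2.
Balancing gives Hg²⁺(aq) + Sn²⁺(aq) → Hg(l) + Sn⁴⁺(aq); hence Q = [Sn⁴⁺(aq)] / ([Hg²⁺(aq)]·[Sn²⁺(aq)]) = 1.13×10^6 (log Q = 6.054).
By the Nernst equation, E = +0.703 − (0.0592/2)·(6.054) = +0.524 V.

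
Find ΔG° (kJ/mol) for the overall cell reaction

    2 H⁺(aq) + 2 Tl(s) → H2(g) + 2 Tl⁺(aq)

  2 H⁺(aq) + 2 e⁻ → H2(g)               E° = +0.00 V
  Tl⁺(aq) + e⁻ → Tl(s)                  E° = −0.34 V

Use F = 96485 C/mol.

In the reaction as written H⁺(aq) is reduced, so the 2H⁺/H₂ couple is the cathode and Tl⁺/Tl is the anode.
E°cell = +0.00 − (−0.34) = +0.34 V; balancing electrons gives n = 2.
ΔG° = −nFE°cell = −(2)(96485)(+0.34) J/mol = −65.6 kJ/mol.

−65.6 kJ/mol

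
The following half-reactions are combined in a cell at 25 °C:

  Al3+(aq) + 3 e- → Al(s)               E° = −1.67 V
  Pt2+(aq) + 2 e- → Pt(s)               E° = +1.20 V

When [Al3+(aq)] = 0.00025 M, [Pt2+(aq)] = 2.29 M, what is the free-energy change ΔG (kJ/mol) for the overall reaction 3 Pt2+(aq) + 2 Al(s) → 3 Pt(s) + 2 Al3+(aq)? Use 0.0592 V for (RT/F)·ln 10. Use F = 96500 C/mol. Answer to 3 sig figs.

E°cell = +1.20 − (−1.67) = +2.87 V; the balanced reaction transfers n = 6 electrons.
Q = [Al3+(aq)]^2 / [Pt2+(aq)]^3 = 5.2×10^−9, so log Q = −8.284 and E = +2.87 − (0.0592/6)(−8.284) = +2.9517 V.
Then ΔG = −nFE = −6 × 96500 × +2.9517 J/mol = −1710 kJ/mol.

−1710 kJ/mol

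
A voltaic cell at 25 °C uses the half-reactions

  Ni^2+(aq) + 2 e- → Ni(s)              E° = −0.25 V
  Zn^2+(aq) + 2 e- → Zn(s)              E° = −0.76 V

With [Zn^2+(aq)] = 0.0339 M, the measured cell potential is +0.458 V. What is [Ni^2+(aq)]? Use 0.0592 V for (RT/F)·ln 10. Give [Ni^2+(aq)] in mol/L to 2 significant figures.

The Ni²⁺/Ni couple has the larger reduction potential, so it is the cathode: E°cell = −0.25 − (−0.76) = +0.51 V and n = 2.
From the Nernst equation, log Q = n(E° − E)/0.0592 = 2·(+0.51 − (+0.458))/0.0592 = 1.757.
The balanced reaction is Ni^2+(aq) + Zn(s) → Ni(s) + Zn^2+(aq), so Q = [Zn^2+(aq)] / [Ni^2+(aq)].
Solving for the unknown gives log [Ni^2+(aq)] = −3.227, so [Ni^2+(aq)] ≈ 0.00059 M.

0.00059 M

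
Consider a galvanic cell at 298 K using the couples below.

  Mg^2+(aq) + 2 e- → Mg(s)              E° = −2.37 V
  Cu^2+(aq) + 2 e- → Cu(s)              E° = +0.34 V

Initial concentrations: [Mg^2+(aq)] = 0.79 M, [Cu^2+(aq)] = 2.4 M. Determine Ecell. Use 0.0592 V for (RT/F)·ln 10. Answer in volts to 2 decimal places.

The Cu²⁺/Cu couple has the more positive E°, so it is the cathode; Mg²⁺/Mg is the anode.
E°cell = E°cat − E°an = +0.34 − (−2.37) = +2.71 V; n = 2.
The balanced reaction is Cu^2+(aq) + Mg(s) → Cu(s) + Mg^2+(aq), so Q = [Mg^2+(aq)] / [Cu^2+(aq)] = 0.329 and log Q = −0.483.
Applying E = E° − (RT ln10/nF)·log Q gives +2.71 − (0.0592/2)(−0.483) = +2.72 V.

+2.72 V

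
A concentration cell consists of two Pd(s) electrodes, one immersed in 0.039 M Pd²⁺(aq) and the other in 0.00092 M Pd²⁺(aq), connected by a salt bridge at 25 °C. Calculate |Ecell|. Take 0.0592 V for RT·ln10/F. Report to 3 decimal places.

0.048 V

For a concentration cell E°cell = 0, since both electrodes use the same couple.
The compartment with the higher Pd²⁺(aq) concentration (0.039 M) acts as the cathode; ions are reduced there and produced at the dilute (0.00092 M) anode.
With n = 2, Ecell = −(0.0592/2)·log([dilute]/[conc]) = −(0.0592/2)·log(0.00092/0.039) = +0.048 V.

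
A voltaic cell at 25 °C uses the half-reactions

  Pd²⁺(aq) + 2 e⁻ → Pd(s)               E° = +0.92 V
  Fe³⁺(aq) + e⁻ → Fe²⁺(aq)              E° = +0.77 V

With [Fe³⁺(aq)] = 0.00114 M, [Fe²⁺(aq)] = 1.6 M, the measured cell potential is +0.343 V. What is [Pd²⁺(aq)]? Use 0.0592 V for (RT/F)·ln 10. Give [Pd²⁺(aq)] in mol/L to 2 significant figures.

The Pd²⁺/Pd couple has the larger reduction potential, so it is the cathode: E°cell = +0.92 − (+0.77) = +0.15 V and n = 2.
From the Nernst equation, log Q = n(E° − E)/0.0592 = 2·(+0.15 − (+0.343))/0.0592 = −6.520.
The balanced reaction is Pd²⁺(aq) + 2 Fe²⁺(aq) → Pd(s) + 2 Fe³⁺(aq), so Q = [Fe³⁺(aq)]^2 / ([Pd²⁺(aq)]·[Fe²⁺(aq)]^2).
Isolating [Pd²⁺(aq)] in Q = 10^{−6.520} yields log [Pd²⁺(aq)] = 0.226, i.e. 1.7 M.

1.7 M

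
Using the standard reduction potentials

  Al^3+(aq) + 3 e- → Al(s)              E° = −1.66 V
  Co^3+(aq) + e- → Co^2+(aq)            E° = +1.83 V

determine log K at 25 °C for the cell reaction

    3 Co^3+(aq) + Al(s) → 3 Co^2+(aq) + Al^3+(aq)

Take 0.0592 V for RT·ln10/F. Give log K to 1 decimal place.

The Co³⁺/Co²⁺ couple is reduced (cathode); E°cell = +1.83 − (−1.66) = +3.49 V with n = 3.
At equilibrium E = 0, so log K = nE°cell / 0.0592 = (3)(+3.49) / 0.0592 = 176.9.

log K = 176.9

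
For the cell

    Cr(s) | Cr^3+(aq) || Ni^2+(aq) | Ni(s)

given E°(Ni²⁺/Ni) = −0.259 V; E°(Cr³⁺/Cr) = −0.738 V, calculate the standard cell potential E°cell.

+0.479 V

By convention the left-hand electrode in cell notation is the anode (oxidation) and the right-hand electrode is the cathode (reduction).
E°cell = E°(right) − E°(left) = −0.259 − (−0.738) = +0.479 V.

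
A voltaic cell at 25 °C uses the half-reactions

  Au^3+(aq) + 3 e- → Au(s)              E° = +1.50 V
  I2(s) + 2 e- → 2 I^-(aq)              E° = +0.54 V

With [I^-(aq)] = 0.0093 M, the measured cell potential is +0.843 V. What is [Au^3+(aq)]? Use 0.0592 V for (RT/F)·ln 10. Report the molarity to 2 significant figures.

1.5 M

With Au³⁺/Au at the cathode and I₂/I⁻ at the anode, E°cell = +1.50 − (+0.54) = +0.96 V (n = 6).
Since E = E° − (0.0592/n)·log Q, log Q = n(E° − E)/0.0592 = 11.858.
For 2 Au^3+(aq) + 6 I^-(aq) → 2 Au(s) + 3 I2(s), the reaction quotient is Q = 1 / ([Au^3+(aq)]^2·[I^-(aq)]^6).
Isolating [Au^3+(aq)] in Q = 10^{11.858} yields log [Au^3+(aq)] = 0.166, i.e. 1.5 M.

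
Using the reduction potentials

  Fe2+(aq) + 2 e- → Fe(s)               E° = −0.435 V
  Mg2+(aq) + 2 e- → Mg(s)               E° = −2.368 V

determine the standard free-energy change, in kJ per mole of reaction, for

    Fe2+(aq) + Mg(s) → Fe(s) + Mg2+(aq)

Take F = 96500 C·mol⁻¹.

In the reaction as written Fe2+(aq) is reduced, so the Fe²⁺/Fe couple is the cathode and Mg²⁺/Mg is the anode.
E°cell = −0.435 − (−2.368) = +1.933 V; balancing electrons gives n = 2.
ΔG° = −nFE°cell = −(2)(96500)(+1.933) J/mol = −373 kJ/mol.

−373 kJ/mol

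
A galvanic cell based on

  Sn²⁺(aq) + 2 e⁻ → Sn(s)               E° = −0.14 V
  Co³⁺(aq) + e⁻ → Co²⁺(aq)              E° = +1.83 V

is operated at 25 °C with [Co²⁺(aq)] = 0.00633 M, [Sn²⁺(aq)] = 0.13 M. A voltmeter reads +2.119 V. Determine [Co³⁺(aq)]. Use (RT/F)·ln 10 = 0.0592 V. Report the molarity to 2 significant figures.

The Co³⁺/Co²⁺ couple has the larger reduction potential, so it is the cathode: E°cell = +1.83 − (−0.14) = +1.97 V and n = 2.
From the Nernst equation, log Q = n(E° − E)/0.0592 = 2·(+1.97 − (+2.119))/0.0592 = −5.034.
The balanced reaction is 2 Co³⁺(aq) + Sn(s) → 2 Co²⁺(aq) + Sn²⁺(aq), so Q = ([Co²⁺(aq)]^2·[Sn²⁺(aq)]) / [Co³⁺(aq)]^2.
Substituting the known concentrations and solving, log [Co³⁺(aq)] = −0.125 and [Co³⁺(aq)] = 0.75 M.

0.75 M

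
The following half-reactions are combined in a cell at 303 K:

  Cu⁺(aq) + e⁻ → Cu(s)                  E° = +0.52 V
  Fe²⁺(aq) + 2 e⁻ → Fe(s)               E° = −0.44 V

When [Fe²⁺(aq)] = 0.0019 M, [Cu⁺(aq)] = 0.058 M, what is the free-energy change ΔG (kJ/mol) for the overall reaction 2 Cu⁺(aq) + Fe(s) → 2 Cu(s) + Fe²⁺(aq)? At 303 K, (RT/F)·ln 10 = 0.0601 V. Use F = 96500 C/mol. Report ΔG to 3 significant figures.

The standard cell potential is +0.52 − (−0.44) = +0.96 V, with n = 2 electrons in the balanced equation.
Q = [Fe²⁺(aq)] / [Cu⁺(aq)]^2 = 0.565, so log Q = −0.248 and E = +0.96 − (0.0601/2)(−0.248) = +0.9675 V.
Then ΔG = −nFE = −2 × 96500 × +0.9675 J/mol = −187 kJ/mol.

−187 kJ/mol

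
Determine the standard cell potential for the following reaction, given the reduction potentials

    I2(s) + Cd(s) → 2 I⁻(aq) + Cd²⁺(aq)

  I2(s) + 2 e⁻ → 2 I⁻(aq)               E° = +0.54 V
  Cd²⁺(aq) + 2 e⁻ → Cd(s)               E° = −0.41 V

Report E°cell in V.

In the reaction as written, I2(s) is reduced (cathode) and Cd²⁺(aq) is produced by oxidation at the anode.
E°cell = E°(cathode) − E°(anode) = +0.54 − (−0.41) = +0.95 V.
The positive value indicates the reaction is spontaneous as written.

+0.95 V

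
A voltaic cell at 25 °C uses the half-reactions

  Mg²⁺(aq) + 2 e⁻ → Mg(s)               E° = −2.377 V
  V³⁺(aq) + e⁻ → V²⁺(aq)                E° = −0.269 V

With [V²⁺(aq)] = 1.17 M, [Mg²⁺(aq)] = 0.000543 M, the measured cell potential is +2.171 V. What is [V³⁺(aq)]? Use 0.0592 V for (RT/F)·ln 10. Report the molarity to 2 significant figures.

With V³⁺/V²⁺ at the cathode and Mg²⁺/Mg at the anode, E°cell = −0.269 − (−2.377) = +2.108 V (n = 2).
From the Nernst equation, log Q = n(E° − E)/0.0592 = 2·(+2.108 − (+2.171))/0.0592 = −2.128.
The balanced reaction is 2 V³⁺(aq) + Mg(s) → 2 V²⁺(aq) + Mg²⁺(aq), so Q = ([V²⁺(aq)]^2·[Mg²⁺(aq)]) / [V³⁺(aq)]^2.
Substituting the known concentrations and solving, log [V³⁺(aq)] = −0.500 and [V³⁺(aq)] = 0.32 M.

0.32 M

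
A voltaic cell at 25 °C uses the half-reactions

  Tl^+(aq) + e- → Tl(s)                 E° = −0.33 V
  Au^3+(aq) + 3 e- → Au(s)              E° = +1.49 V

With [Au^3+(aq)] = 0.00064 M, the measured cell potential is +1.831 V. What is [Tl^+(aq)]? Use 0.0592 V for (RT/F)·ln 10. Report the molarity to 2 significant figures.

0.056 M

Au³⁺/Au is the cathode (higher E°); E°cell = +1.49 − (−0.33) = +1.82 V with n = 3.
Rearranging E = E° − (0.0592/n)·log Q gives log Q = 3(+1.82 − (+1.831))/0.0592 = −0.557.
For Au^3+(aq) + 3 Tl(s) → Au(s) + 3 Tl^+(aq), the reaction quotient is Q = [Tl^+(aq)]^3 / [Au^3+(aq)].
Solving for the unknown gives log [Tl^+(aq)] = −1.250, so [Tl^+(aq)] ≈ 0.056 M.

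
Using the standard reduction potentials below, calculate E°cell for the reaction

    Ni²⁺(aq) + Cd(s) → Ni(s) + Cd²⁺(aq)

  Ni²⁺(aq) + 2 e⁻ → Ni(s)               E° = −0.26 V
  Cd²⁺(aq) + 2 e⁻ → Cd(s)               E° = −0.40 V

+0.14 V

In the reaction as written, Ni²⁺(aq) is reduced (cathode) and Cd²⁺(aq) is produced by oxidation at the anode.
E°cell = E°(cathode) − E°(anode) = −0.26 − (−0.40) = +0.14 V.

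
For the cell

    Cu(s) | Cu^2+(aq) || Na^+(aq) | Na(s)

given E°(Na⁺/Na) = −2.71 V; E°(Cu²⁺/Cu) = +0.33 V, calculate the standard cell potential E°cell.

−3.04 V

By convention the left-hand electrode in cell notation is the anode (oxidation) and the right-hand electrode is the cathode (reduction).
E°cell = E°(right) − E°(left) = −2.71 − (+0.33) = −3.04 V.
The negative sign shows that, as written, the cell would require an external voltage to drive the reaction.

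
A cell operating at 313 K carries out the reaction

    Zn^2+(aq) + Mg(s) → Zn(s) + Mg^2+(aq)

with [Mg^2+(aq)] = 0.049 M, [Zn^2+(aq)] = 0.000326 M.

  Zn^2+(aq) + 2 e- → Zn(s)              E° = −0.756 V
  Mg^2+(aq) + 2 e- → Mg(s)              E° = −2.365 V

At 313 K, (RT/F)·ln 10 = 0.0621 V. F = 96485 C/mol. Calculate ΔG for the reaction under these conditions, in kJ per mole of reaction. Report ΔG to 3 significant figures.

−297 kJ/mol

With Zn²⁺/Zn reduced at the cathode, E°cell = −0.756 − (−2.365) = +1.609 V and n = 2.
Q = [Mg^2+(aq)] / [Zn^2+(aq)] = 150, so log Q = 2.177 and E = +1.609 − (0.0621/2)(2.177) = +1.5414 V.
ΔG = −nFE = −(2)(96485)(+1.5414) J/mol = −297 kJ/mol.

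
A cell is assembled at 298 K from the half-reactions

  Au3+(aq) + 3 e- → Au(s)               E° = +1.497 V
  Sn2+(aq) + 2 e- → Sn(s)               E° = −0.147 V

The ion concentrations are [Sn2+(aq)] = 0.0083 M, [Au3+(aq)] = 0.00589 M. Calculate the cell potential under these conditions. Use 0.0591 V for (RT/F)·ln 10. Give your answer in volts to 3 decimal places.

The Au³⁺/Au couple has the more positive E°, so it is the cathode; Sn²⁺/Sn is the anode.
E°cell = +1.497 − (−0.147) = +1.644 V, with n = 6 electrons transferred.
Balancing gives 2 Au3+(aq) + 3 Sn(s) → 2 Au(s) + 3 Sn2+(aq); hence Q = [Sn2+(aq)]^3 / [Au3+(aq)]^2 = 0.0165 (log Q = −1.783).
E = E° − (0.0591/n)·log Q = +1.644 − (0.0591/6)(−1.783) = +1.662 V.

+1.662 V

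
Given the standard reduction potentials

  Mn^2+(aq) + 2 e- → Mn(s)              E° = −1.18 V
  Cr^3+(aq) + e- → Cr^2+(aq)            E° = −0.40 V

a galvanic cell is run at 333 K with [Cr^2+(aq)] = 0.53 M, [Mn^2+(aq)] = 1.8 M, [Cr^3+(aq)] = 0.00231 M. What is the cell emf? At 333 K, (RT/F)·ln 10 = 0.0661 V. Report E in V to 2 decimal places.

Since E°(Cr³⁺/Cr²⁺) > E°(Mn²⁺/Mn), Cr³⁺/Cr²⁺ serves as the cathode.
E°cell = E°cat − E°an = −0.40 − (−1.18) = +0.78 V; n = 2.
Balancing gives 2 Cr^3+(aq) + Mn(s) → 2 Cr^2+(aq) + Mn^2+(aq); hence Q = ([Cr^2+(aq)]^2·[Mn^2+(aq)]) / [Cr^3+(aq)]^2 = 9.48×10^4 (log Q = 4.977).
E = E° − (0.0661/n)·log Q = +0.78 − (0.0661/2)(4.977) = +0.62 V.

+0.62 V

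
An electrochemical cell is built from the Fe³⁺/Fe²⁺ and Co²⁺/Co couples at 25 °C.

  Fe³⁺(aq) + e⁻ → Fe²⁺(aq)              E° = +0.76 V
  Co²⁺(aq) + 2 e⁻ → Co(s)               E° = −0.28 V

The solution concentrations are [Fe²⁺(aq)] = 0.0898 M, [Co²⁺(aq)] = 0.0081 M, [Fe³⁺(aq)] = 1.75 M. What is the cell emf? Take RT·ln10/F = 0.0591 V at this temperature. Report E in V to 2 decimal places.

Since E°(Fe³⁺/Fe²⁺) > E°(Co²⁺/Co), Fe³⁺/Fe²⁺ serves as the cathode.
The standard potential is +0.76 − (−0.28) = +1.04 V and the balanced reaction transfers n = 2 electrons.
For the overall reaction 2 Fe³⁺(aq) + Co(s) → 2 Fe²⁺(aq) + Co²⁺(aq), Q = ([Fe²⁺(aq)]^2·[Co²⁺(aq)]) / [Fe³⁺(aq)]^2 = 2.13×10^−5, giving log Q = −4.671.
E = E° − (0.0591/n)·log Q = +1.04 − (0.0591/2)(−4.671) = +1.18 V.

+1.18 V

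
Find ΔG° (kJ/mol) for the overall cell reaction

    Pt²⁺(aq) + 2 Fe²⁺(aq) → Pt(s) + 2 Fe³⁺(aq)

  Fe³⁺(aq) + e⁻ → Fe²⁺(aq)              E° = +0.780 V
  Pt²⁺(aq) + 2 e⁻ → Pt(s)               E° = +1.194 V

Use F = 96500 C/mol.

−79.9 kJ/mol

In the reaction as written Pt²⁺(aq) is reduced, so the Pt²⁺/Pt couple is the cathode and Fe³⁺/Fe²⁺ is the anode.
E°cell = +1.194 − (+0.780) = +0.414 V; balancing electrons gives n = 2.
ΔG° = −nFE°cell = −(2)(96500)(+0.414) J/mol = −79.9 kJ/mol.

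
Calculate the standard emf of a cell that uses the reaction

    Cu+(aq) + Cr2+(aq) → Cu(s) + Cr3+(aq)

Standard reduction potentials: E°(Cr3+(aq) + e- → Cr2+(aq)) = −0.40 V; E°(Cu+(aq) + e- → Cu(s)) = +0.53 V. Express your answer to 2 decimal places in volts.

Cu+(aq) gains electrons, so the Cu⁺/Cu couple is the cathode; the Cr³⁺/Cr²⁺ couple is the anode.
E°cell = E°(cathode) − E°(anode) = +0.53 − (−0.40) = +0.93 V.

+0.93 V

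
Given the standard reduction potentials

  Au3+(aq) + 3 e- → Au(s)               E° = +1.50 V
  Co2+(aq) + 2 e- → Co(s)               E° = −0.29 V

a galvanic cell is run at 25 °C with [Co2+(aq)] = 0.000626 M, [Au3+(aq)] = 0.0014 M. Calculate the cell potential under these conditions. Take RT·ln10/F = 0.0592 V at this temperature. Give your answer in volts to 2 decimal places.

+1.83 V

Since E°(Au³⁺/Au) > E°(Co²⁺/Co), Au³⁺/Au serves as the cathode.
The standard potential is +1.50 − (−0.29) = +1.79 V and the balanced reaction transfers n = 6 electrons.
Balancing gives 2 Au3+(aq) + 3 Co(s) → 2 Au(s) + 3 Co2+(aq); hence Q = [Co2+(aq)]^3 / [Au3+(aq)]^2 = 0.000125 (log Q = −3.903).
E = E° − (0.0592/n)·log Q = +1.79 − (0.0592/6)(−3.903) = +1.83 V.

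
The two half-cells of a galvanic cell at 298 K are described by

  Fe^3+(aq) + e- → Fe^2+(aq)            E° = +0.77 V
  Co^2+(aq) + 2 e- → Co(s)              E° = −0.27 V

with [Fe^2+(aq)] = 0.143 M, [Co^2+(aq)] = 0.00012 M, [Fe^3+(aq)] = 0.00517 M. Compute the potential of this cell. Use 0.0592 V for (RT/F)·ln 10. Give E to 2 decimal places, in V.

+1.07 V

Fe³⁺/Fe²⁺ is reduced (cathode, E° = +0.77 V) and Co²⁺/Co is oxidized (anode).
E°cell = E°cat − E°an = +0.77 − (−0.27) = +1.04 V; n = 2.
The balanced reaction is 2 Fe^3+(aq) + Co(s) → 2 Fe^2+(aq) + Co^2+(aq), so Q = ([Fe^2+(aq)]^2·[Co^2+(aq)]) / [Fe^3+(aq)]^2 = 0.0918 and log Q = −1.037.
E = E° − (0.0592/n)·log Q = +1.04 − (0.0592/2)(−1.037) = +1.07 V.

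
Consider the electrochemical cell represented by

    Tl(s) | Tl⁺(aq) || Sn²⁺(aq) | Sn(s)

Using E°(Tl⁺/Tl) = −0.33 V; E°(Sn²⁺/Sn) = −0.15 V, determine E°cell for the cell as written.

+0.18 V

By convention the left-hand electrode in cell notation is the anode (oxidation) and the right-hand electrode is the cathode (reduction).
E°cell = E°(right) − E°(left) = −0.15 − (−0.33) = +0.18 V.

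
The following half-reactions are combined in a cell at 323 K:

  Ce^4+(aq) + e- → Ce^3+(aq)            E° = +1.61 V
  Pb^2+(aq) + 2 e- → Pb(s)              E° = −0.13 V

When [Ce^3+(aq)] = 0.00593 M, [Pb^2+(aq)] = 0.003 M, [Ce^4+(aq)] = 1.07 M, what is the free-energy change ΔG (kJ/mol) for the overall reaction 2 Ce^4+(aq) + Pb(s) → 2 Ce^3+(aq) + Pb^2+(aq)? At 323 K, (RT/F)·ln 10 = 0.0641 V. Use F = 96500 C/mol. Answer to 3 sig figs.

The standard cell potential is +1.61 − (−0.13) = +1.74 V, with n = 2 electrons in the balanced equation.
Here Q = ([Ce^3+(aq)]^2·[Pb^2+(aq)]) / [Ce^4+(aq)]^2 = 9.21×10^−8 (log Q = −7.036), giving E = +1.74 − (0.0641/2)·(−7.036) = +1.9655 V.
Then ΔG = −nFE = −2 × 96500 × +1.9655 J/mol = −379 kJ/mol.

−379 kJ/mol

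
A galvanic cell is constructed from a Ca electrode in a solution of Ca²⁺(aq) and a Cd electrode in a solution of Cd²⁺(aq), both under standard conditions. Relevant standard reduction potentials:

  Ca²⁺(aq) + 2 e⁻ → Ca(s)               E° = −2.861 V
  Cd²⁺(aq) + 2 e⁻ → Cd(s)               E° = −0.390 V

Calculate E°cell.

Of the two couples in this cell, the one with the more positive reduction potential is reduced at the cathode: here that is Cd²⁺/Cd (−0.390 V); Ca²⁺/Ca (−2.861 V) is the anode.
E°cell = E°(cathode) − E°(anode) = −0.390 − (−2.861) = +2.471 V.

+2.471 V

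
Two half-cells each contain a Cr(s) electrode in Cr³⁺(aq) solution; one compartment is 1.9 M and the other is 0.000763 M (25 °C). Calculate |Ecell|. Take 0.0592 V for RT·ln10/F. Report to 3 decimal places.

For a concentration cell E°cell = 0, since both electrodes use the same couple.
The compartment with the higher Cr³⁺(aq) concentration (1.9 M) acts as the cathode; ions are reduced there and produced at the dilute (0.000763 M) anode.
With n = 3, Ecell = −(0.0592/3)·log([dilute]/[conc]) = −(0.0592/3)·log(0.000763/1.9) = +0.067 V.

0.067 V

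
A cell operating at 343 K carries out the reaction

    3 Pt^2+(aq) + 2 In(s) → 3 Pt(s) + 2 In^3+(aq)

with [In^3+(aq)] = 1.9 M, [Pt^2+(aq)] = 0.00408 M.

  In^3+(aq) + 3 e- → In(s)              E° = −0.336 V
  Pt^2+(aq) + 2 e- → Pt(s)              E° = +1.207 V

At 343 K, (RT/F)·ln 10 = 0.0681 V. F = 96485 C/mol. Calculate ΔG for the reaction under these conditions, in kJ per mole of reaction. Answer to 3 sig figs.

−842 kJ/mol

The standard cell potential is +1.207 − (−0.336) = +1.543 V, with n = 6 electrons in the balanced equation.
Q = [In^3+(aq)]^2 / [Pt^2+(aq)]^3 = 5.32×10^7, so log Q = 7.726 and E = +1.543 − (0.0681/6)(7.726) = +1.4553 V.
ΔG = −nFE = −(6)(96485)(+1.4553) J/mol = −842 kJ/mol.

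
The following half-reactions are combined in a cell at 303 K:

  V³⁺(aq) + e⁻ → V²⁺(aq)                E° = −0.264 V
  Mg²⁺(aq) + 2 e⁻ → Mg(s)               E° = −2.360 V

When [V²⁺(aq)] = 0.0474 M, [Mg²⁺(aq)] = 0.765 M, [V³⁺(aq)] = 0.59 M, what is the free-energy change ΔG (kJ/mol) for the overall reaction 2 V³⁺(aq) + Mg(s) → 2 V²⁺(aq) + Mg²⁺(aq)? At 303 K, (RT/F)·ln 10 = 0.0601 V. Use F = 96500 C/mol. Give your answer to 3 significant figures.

−418 kJ/mol

E°cell = −0.264 − (−2.360) = +2.096 V; the balanced reaction transfers n = 2 electrons.
The reaction quotient is ([V²⁺(aq)]^2·[Mg²⁺(aq)]) / [V³⁺(aq)]^2 = 0.00494; by Nernst, E = +2.096 − (0.0601/2)(−2.306) = +2.1653 V.
Finally ΔG = −nFE = −(2)(96500 C/mol)(+2.1653 V) = −418 kJ/mol.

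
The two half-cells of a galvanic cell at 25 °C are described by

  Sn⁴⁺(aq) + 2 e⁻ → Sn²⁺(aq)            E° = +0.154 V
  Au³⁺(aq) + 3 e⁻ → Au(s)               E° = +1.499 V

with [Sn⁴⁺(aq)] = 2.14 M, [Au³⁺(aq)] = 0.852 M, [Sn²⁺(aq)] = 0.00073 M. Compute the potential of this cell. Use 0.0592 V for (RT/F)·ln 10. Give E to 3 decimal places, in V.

+1.241 V

Since E°(Au³⁺/Au) > E°(Sn⁴⁺/Sn²⁺), Au³⁺/Au serves as the cathode.
E°cell = +1.499 − (+0.154) = +1.345 V, with n = 6 electrons transferred.
Balancing gives 2 Au³⁺(aq) + 3 Sn²⁺(aq) → 2 Au(s) + 3 Sn⁴⁺(aq); hence Q = [Sn⁴⁺(aq)]^3 / ([Au³⁺(aq)]^2·[Sn²⁺(aq)]^3) = 3.47×10^10 (log Q = 10.540).
Applying E = E° − (RT ln10/nF)·log Q gives +1.345 − (0.0592/6)(10.540) = +1.241 V.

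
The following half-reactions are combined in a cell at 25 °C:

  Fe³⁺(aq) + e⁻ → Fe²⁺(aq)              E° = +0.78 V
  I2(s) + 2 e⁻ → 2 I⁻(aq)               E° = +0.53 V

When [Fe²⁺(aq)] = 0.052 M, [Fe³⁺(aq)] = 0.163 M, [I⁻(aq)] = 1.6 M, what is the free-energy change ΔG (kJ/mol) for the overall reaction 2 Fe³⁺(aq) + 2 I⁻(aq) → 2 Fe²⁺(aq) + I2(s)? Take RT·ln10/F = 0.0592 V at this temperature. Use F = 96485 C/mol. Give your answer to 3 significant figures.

−56.3 kJ/mol

E°cell = +0.78 − (+0.53) = +0.25 V; the balanced reaction transfers n = 2 electrons.
The reaction quotient is [Fe²⁺(aq)]^2 / ([Fe³⁺(aq)]^2·[I⁻(aq)]^2) = 0.0398; by Nernst, E = +0.25 − (0.0592/2)(−1.401) = +0.2915 V.
Finally ΔG = −nFE = −(2)(96485 C/mol)(+0.2915 V) = −56.3 kJ/mol.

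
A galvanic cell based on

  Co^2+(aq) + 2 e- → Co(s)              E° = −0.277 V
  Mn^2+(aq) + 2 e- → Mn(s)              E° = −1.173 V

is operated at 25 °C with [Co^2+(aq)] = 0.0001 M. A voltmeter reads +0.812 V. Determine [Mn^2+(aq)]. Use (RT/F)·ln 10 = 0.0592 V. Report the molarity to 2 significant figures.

Co²⁺/Co is the cathode (higher E°); E°cell = −0.277 − (−1.173) = +0.896 V with n = 2.
Since E = E° − (0.0592/n)·log Q, log Q = n(E° − E)/0.0592 = 2.838.
The balanced reaction is Co^2+(aq) + Mn(s) → Co(s) + Mn^2+(aq), so Q = [Mn^2+(aq)] / [Co^2+(aq)].
Substituting the known concentrations and solving, log [Mn^2+(aq)] = −1.162 and [Mn^2+(aq)] = 0.069 M.

0.069 M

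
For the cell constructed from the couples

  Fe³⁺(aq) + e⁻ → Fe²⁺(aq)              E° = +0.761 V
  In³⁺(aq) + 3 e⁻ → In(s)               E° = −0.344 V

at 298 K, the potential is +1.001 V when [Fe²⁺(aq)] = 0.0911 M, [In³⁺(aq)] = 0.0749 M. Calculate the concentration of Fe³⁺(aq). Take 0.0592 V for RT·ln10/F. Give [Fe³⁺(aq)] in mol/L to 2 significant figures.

Fe³⁺/Fe²⁺ is the cathode (higher E°); E°cell = +0.761 − (−0.344) = +1.105 V with n = 3.
Rearranging E = E° − (0.0592/n)·log Q gives log Q = 3(+1.105 − (+1.001))/0.0592 = 5.270.
For 3 Fe³⁺(aq) + In(s) → 3 Fe²⁺(aq) + In³⁺(aq), the reaction quotient is Q = ([Fe²⁺(aq)]^3·[In³⁺(aq)]) / [Fe³⁺(aq)]^3.
Substituting the known concentrations and solving, log [Fe³⁺(aq)] = −3.172 and [Fe³⁺(aq)] = 0.00067 M.

0.00067 M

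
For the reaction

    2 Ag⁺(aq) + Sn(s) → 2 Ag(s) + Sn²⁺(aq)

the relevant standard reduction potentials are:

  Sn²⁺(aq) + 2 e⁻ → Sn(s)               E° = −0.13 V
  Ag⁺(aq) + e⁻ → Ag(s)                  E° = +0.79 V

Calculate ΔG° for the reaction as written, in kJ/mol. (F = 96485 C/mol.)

−178 kJ/mol

In the reaction as written Ag⁺(aq) is reduced, so the Ag⁺/Ag couple is the cathode and Sn²⁺/Sn is the anode.
E°cell = +0.79 − (−0.13) = +0.92 V; balancing electrons gives n = 2.
ΔG° = −nFE°cell = −(2)(96485)(+0.92) J/mol = −178 kJ/mol.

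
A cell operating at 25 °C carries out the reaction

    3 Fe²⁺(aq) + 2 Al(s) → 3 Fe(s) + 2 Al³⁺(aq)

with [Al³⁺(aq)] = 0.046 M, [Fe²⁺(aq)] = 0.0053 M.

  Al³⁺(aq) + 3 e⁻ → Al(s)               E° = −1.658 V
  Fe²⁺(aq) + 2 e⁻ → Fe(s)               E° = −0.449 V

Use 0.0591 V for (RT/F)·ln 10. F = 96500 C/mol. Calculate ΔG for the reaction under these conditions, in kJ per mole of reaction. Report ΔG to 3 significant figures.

With Fe²⁺/Fe reduced at the cathode, E°cell = −0.449 − (−1.658) = +1.209 V and n = 6.
Q = [Al³⁺(aq)]^2 / [Fe²⁺(aq)]^3 = 1.42×10^4, so log Q = 4.153 and E = +1.209 − (0.0591/6)(4.153) = +1.1681 V.
Then ΔG = −nFE = −6 × 96500 × +1.1681 J/mol = −676 kJ/mol.

−676 kJ/mol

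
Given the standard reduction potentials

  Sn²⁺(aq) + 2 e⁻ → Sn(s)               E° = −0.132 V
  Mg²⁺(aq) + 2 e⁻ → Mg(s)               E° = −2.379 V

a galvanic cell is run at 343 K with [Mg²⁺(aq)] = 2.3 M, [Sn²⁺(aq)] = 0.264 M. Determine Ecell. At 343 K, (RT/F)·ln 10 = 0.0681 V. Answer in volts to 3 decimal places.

+2.215 V

The Sn²⁺/Sn couple has the more positive E°, so it is the cathode; Mg²⁺/Mg is the anode.
E°cell = −0.132 − (−2.379) = +2.247 V, with n = 2 electrons transferred.
Balancing gives Sn²⁺(aq) + Mg(s) → Sn(s) + Mg²⁺(aq); hence Q = [Mg²⁺(aq)] / [Sn²⁺(aq)] = 8.71 (log Q = 0.940).
Applying E = E° − (RT ln10/nF)·log Q gives +2.247 − (0.0681/2)(0.940) = +2.215 V.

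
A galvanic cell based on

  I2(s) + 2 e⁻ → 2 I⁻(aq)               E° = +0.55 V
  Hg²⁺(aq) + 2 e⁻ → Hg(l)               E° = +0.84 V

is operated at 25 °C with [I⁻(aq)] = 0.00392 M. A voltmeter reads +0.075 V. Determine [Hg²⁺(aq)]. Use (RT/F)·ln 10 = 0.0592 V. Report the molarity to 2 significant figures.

Hg²⁺/Hg is the cathode (higher E°); E°cell = +0.84 − (+0.55) = +0.29 V with n = 2.
Since E = E° − (0.0592/n)·log Q, log Q = n(E° − E)/0.0592 = 7.264.
For Hg²⁺(aq) + 2 I⁻(aq) → Hg(l) + I2(s), the reaction quotient is Q = 1 / ([Hg²⁺(aq)]·[I⁻(aq)]^2).
Isolating [Hg²⁺(aq)] in Q = 10^{7.264} yields log [Hg²⁺(aq)] = −2.451, i.e. 0.0035 M.

0.0035 M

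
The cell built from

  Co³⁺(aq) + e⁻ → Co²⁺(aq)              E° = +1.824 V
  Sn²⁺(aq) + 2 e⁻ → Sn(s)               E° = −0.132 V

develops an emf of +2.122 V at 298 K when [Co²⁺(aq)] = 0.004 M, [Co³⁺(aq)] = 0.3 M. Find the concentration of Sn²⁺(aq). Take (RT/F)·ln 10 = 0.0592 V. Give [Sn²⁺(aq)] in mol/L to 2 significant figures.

0.014 M

The Co³⁺/Co²⁺ couple has the larger reduction potential, so it is the cathode: E°cell = +1.824 − (−0.132) = +1.956 V and n = 2.
From the Nernst equation, log Q = n(E° − E)/0.0592 = 2·(+1.956 − (+2.122))/0.0592 = −5.608.
For 2 Co³⁺(aq) + Sn(s) → 2 Co²⁺(aq) + Sn²⁺(aq), the reaction quotient is Q = ([Co²⁺(aq)]^2·[Sn²⁺(aq)]) / [Co³⁺(aq)]^2.
Isolating [Sn²⁺(aq)] in Q = 10^{−5.608} yields log [Sn²⁺(aq)] = −1.858, i.e. 0.014 M.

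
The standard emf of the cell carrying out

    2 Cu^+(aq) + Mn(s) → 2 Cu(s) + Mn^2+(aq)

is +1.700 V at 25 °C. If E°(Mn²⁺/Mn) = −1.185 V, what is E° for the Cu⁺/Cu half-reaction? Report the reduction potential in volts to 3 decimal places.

+0.515 V

In the reaction as written the Cu⁺/Cu couple is reduced (cathode) and Mn²⁺/Mn is oxidized (anode), so E°cell = E°(Cu⁺/Cu) − E°(Mn²⁺/Mn).
E°(Cu⁺/Cu) = E°cell + E°(anode) = +1.700 + (−1.185) = +0.515 V.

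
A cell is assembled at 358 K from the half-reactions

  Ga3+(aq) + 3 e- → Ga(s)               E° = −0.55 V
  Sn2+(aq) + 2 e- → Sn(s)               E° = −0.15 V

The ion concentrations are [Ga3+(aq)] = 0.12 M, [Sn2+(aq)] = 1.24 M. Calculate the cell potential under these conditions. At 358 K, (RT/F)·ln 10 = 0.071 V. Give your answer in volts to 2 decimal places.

The Sn²⁺/Sn couple has the more positive E°, so it is the cathode; Ga³⁺/Ga is the anode.
E°cell = E°cat − E°an = −0.15 − (−0.55) = +0.40 V; n = 6.
For the overall reaction 3 Sn2+(aq) + 2 Ga(s) → 3 Sn(s) + 2 Ga3+(aq), Q = [Ga3+(aq)]^2 / [Sn2+(aq)]^3 = 0.00755, giving log Q = −2.122.
E = E° − (0.071/n)·log Q = +0.40 − (0.071/6)(−2.122) = +0.43 V.

+0.43 V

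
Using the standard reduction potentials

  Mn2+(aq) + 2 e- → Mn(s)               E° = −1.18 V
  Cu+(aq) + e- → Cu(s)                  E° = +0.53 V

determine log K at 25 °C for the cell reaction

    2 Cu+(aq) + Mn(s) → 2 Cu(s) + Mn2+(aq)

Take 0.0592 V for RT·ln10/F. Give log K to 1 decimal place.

log K = 57.8

The Cu⁺/Cu couple is reduced (cathode); E°cell = +0.53 − (−1.18) = +1.71 V with n = 2.
At equilibrium E = 0, so log K = nE°cell / 0.0592 = (2)(+1.71) / 0.0592 = 57.8.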